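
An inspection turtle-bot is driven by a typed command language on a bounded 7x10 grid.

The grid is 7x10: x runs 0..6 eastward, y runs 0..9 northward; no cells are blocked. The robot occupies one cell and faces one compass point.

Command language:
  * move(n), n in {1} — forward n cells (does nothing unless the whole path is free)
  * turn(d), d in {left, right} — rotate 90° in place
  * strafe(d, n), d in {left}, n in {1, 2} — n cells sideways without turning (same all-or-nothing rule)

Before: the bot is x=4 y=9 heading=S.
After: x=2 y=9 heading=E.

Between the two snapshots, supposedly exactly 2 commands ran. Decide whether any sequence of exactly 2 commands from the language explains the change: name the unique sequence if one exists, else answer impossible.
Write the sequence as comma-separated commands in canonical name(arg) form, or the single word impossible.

impossible

checked all 2-command options: none fits.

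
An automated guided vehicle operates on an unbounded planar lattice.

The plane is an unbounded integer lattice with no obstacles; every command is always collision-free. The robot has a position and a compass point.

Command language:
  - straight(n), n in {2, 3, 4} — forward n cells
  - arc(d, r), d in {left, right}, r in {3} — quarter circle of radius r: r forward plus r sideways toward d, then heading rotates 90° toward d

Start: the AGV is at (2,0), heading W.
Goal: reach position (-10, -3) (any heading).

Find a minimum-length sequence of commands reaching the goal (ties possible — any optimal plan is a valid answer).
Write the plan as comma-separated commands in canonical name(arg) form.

straight(2), straight(3), straight(4), arc(left, 3)

begin: at (2,0), heading W
step 1 (straight(2)): at (0,0), heading W
step 2 (straight(3)): at (-3,0), heading W
step 3 (straight(4)): at (-7,0), heading W
step 4 (arc(left, 3)): at (-10,-3), heading S
shorter routes all fall short; 4 is best.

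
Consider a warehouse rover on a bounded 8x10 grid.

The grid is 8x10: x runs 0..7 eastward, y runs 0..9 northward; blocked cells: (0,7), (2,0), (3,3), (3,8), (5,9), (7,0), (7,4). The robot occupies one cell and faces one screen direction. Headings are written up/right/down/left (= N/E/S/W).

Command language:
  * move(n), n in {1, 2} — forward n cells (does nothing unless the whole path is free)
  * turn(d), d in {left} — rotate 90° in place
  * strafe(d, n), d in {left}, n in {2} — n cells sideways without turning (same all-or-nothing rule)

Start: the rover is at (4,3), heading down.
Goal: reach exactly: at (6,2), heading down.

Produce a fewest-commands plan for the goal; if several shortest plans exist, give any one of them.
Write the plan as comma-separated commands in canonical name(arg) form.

strafe(left, 2), move(1)

from: at (4,3), heading down
1. strafe(left, 2) → at (6,3), heading down
2. move(1) → at (6,2), heading down
nothing shorter than 2 reaches the goal.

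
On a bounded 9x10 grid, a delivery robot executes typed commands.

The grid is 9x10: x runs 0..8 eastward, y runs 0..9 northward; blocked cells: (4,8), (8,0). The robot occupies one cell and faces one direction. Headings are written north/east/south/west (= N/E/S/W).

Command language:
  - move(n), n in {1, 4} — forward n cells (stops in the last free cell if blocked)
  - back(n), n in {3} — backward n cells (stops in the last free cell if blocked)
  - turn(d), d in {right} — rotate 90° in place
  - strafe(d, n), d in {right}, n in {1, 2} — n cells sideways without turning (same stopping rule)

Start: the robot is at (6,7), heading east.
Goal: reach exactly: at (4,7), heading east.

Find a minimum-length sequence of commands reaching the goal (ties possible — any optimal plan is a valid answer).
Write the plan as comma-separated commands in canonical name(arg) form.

back(3), move(1)

initial: at (6,7), heading east
[1] after back(3): at (3,7), heading east
[2] after move(1): at (4,7), heading east
nothing shorter than 2 reaches the goal.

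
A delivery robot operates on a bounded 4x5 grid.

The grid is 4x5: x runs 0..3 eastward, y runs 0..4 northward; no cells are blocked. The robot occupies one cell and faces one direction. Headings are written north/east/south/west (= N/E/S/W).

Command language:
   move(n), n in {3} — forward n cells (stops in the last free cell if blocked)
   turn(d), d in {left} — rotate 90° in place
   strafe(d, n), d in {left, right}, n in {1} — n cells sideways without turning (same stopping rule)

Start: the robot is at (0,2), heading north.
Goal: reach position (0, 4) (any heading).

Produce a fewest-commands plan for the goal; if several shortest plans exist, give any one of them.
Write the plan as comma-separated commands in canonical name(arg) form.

move(3)

start: at (0,2), heading north
step 1 (move(3)): at (0,4), heading north
minimal: 1 command(s), checked below 1.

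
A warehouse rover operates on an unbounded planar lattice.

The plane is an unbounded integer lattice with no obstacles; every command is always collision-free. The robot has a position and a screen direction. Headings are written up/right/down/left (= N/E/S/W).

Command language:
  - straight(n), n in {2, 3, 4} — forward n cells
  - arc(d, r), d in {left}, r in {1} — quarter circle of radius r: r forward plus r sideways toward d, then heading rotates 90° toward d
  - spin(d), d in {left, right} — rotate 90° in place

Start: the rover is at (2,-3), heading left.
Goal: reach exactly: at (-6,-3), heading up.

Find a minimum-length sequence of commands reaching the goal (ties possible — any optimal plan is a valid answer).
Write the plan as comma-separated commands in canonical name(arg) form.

from: at (2,-3), heading left
step 1 (straight(4)): at (-2,-3), heading left
step 2 (straight(4)): at (-6,-3), heading left
step 3 (spin(right)): at (-6,-3), heading up
no 2-step plan works, so 3 is optimal.

straight(4), straight(4), spin(right)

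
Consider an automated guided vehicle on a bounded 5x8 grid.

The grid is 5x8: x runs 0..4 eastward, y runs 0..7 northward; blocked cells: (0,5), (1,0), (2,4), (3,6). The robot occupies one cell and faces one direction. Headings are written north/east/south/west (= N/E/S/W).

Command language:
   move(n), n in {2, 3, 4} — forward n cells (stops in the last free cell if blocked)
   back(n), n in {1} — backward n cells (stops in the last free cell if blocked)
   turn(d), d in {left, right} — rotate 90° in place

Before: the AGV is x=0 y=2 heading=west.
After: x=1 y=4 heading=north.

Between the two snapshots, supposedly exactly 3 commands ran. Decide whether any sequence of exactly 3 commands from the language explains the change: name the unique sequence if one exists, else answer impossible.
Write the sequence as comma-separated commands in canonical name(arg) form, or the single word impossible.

back(1), turn(right), move(2)

key: position moved to (1,4) AND the heading swung to N — translation plus rotation needed
start: x=0 y=2 heading=west
1. back(1) → x=1 y=2 heading=west
2. turn(right) → x=1 y=2 heading=north
3. move(2) → x=1 y=4 heading=north
uniquely the one of 216 3-step routes that fits.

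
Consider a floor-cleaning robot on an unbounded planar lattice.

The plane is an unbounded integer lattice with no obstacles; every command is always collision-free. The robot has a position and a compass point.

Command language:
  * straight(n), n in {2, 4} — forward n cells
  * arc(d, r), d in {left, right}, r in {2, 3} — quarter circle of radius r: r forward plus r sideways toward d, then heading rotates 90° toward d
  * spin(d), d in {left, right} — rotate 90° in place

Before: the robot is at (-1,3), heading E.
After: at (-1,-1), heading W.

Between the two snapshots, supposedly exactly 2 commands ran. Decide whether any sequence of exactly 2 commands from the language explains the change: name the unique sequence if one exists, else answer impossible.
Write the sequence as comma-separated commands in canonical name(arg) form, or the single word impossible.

arc(right, 2), arc(right, 2)

key: position moved to (-1,-1) AND the heading swung to W — translation plus rotation needed
t0: at (-1,3), heading E
step 1 (arc(right, 2)): at (1,1), heading S
step 2 (arc(right, 2)): at (-1,-1), heading W
no other 2-command option fits: unique.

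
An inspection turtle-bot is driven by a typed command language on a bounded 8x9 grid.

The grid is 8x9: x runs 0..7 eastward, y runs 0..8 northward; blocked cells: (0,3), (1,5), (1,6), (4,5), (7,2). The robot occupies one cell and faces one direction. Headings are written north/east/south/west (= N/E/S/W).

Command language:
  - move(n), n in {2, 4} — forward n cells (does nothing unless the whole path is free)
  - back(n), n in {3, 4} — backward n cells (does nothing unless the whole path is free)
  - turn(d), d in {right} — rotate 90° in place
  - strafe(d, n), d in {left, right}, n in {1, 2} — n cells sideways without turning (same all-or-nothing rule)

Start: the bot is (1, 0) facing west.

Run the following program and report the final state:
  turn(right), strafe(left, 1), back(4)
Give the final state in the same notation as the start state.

from: (1, 0) facing west
t=1 turn(right) ⇒ (1, 0) facing north
t=2 strafe(left, 1) ⇒ (0, 0) facing north
t=3 back(4) ⇒ (0, 0) facing north

(0, 0) facing north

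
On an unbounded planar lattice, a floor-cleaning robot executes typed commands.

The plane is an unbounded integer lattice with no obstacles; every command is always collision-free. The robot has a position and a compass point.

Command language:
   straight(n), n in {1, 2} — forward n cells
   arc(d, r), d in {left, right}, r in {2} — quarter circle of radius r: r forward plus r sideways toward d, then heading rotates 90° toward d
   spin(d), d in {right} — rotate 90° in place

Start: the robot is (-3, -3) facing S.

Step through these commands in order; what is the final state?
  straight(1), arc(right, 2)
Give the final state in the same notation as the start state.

(-5, -6) facing W

start: (-3, -3) facing S
[1] after straight(1): (-3, -4) facing S
[2] after arc(right, 2): (-5, -6) facing W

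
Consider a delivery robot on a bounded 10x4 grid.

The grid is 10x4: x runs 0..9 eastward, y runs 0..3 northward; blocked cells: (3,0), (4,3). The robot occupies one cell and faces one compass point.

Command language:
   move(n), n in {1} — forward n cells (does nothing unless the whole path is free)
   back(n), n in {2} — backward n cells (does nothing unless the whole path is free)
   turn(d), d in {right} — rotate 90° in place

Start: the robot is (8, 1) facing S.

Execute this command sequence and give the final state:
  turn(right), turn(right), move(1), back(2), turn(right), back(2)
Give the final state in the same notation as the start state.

(6, 0) facing E

from: (8, 1) facing S
t=1 turn(right) ⇒ (8, 1) facing W
t=2 turn(right) ⇒ (8, 1) facing N
t=3 move(1) ⇒ (8, 2) facing N
t=4 back(2) ⇒ (8, 0) facing N
t=5 turn(right) ⇒ (8, 0) facing E
t=6 back(2) ⇒ (6, 0) facing E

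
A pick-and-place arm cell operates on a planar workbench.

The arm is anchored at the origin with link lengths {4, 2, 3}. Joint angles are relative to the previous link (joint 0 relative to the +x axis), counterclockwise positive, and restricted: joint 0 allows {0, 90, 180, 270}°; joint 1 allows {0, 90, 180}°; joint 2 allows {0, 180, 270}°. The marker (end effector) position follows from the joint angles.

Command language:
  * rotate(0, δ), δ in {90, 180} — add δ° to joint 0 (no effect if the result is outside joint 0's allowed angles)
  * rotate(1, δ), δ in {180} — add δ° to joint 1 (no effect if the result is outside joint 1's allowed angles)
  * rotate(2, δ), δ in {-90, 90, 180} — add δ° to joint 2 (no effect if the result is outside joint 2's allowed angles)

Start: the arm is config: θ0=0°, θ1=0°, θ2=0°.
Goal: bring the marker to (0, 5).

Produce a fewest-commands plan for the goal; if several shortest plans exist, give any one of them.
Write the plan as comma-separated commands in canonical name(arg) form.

rotate(2, 180), rotate(1, 180), rotate(0, 90)

initial: config: θ0=0°, θ1=0°, θ2=0°
[1] after rotate(2, 180): config: θ0=0°, θ1=0°, θ2=180°
[2] after rotate(1, 180): config: θ0=0°, θ1=180°, θ2=180°
[3] after rotate(0, 90): config: θ0=90°, θ1=180°, θ2=180°
shorter routes all fall short; 3 is best.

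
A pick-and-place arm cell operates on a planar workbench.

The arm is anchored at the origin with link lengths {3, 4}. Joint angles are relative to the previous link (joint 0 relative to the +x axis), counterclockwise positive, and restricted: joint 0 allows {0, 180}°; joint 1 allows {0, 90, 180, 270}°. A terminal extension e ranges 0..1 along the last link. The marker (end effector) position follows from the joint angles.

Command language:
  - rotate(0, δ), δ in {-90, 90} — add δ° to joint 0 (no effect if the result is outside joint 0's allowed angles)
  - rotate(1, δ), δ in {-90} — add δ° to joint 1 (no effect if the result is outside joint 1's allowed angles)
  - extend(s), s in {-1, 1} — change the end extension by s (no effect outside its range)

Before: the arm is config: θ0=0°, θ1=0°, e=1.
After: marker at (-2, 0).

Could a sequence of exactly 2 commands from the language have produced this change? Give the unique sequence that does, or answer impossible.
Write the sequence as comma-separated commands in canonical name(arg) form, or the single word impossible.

rotate(1, -90), rotate(1, -90)

t0: config: θ0=0°, θ1=0°, e=1
[1] after rotate(1, -90): config: θ0=0°, θ1=270°, e=1
[2] after rotate(1, -90): config: θ0=0°, θ1=180°, e=1
no other 2-command option fits: unique.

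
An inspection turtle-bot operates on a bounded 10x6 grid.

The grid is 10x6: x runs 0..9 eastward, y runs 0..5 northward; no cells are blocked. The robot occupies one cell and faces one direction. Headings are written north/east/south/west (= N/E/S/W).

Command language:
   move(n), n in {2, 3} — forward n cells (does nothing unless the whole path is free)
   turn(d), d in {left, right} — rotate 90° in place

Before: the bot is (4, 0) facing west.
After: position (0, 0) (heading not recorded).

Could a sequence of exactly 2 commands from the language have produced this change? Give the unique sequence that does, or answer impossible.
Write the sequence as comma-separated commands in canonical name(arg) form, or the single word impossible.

t0: (4, 0) facing west
t=1 move(2) ⇒ (2, 0) facing west
t=2 move(2) ⇒ (0, 0) facing west
uniquely the one of 16 2-step routes that fits.

move(2), move(2)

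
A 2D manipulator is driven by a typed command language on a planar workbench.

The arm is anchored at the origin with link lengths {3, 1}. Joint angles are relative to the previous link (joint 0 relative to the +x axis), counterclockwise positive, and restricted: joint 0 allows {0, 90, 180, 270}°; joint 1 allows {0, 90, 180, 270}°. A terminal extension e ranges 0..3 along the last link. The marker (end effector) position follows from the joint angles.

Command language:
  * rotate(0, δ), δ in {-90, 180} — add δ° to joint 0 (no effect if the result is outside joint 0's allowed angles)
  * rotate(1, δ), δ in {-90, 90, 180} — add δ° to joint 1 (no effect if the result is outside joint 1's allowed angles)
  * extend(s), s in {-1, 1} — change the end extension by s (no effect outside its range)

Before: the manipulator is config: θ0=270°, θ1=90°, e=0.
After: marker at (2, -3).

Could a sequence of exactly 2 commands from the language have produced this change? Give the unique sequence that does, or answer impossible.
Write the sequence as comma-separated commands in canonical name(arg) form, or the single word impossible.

extend(-1), extend(1)

key: running extend(1) before extend(-1) would end elsewhere — order is forced
t0: config: θ0=270°, θ1=90°, e=0
t=1 extend(-1) ⇒ config: θ0=270°, θ1=90°, e=0
t=2 extend(1) ⇒ config: θ0=270°, θ1=90°, e=1
no other 2-command option fits: unique.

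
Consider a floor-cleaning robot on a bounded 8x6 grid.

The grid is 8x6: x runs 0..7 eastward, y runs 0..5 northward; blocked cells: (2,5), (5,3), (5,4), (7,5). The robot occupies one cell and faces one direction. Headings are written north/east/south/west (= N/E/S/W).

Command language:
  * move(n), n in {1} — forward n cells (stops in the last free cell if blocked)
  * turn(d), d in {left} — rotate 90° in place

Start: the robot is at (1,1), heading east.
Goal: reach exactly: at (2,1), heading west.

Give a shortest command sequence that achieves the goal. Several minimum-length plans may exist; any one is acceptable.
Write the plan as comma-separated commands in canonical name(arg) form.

move(1), turn(left), turn(left)

t0: at (1,1), heading east
[1] after move(1): at (2,1), heading east
[2] after turn(left): at (2,1), heading north
[3] after turn(left): at (2,1), heading west
shorter routes all fall short; 3 is best.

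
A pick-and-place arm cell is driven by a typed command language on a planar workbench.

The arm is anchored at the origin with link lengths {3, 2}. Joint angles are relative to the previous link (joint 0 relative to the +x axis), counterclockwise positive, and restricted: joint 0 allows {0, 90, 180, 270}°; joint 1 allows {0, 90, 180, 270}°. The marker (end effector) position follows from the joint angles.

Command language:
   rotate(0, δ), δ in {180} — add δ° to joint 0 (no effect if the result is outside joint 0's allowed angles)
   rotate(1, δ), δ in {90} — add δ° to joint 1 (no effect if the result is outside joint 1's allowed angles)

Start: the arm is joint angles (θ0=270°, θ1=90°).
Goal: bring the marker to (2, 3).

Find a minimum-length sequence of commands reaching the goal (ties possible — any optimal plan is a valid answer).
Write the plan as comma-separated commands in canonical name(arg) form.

rotate(1, 90), rotate(1, 90), rotate(0, 180)

begin: joint angles (θ0=270°, θ1=90°)
1. rotate(1, 90) → joint angles (θ0=270°, θ1=180°)
2. rotate(1, 90) → joint angles (θ0=270°, θ1=270°)
3. rotate(0, 180) → joint angles (θ0=90°, θ1=270°)
shorter routes all fall short; 3 is best.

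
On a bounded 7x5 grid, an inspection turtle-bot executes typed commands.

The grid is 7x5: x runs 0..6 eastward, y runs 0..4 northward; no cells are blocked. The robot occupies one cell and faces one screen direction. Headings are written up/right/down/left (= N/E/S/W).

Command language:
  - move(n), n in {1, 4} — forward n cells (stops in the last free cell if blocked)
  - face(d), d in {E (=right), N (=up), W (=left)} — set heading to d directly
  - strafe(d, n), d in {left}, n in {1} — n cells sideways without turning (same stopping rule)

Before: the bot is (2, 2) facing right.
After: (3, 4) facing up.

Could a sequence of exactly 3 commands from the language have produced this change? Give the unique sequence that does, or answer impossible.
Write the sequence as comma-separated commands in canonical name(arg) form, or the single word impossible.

key: order matters: swapping move(1) and move(4) lands elsewhere
from: (2, 2) facing right
[1] after move(1): (3, 2) facing right
[2] after face(N): (3, 2) facing up
[3] after move(4): (3, 4) facing up
uniquely the one of 216 3-step routes that fits.

move(1), face(N), move(4)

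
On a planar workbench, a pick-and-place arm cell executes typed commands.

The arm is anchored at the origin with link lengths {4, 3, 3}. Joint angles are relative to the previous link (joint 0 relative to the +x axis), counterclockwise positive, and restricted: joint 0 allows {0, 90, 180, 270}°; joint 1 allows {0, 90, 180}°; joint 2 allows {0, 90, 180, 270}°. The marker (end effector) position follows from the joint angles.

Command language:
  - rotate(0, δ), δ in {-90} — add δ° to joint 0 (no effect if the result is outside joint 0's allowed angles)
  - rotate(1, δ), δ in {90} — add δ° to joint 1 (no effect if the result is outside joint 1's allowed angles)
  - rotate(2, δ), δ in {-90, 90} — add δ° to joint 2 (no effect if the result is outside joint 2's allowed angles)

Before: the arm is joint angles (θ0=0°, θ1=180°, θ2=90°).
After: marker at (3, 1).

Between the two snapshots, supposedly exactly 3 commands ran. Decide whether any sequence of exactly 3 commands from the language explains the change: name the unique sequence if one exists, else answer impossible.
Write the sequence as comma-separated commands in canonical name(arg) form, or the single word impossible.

rotate(0, -90), rotate(0, -90), rotate(0, -90)

start: joint angles (θ0=0°, θ1=180°, θ2=90°)
1. rotate(0, -90) → joint angles (θ0=270°, θ1=180°, θ2=90°)
2. rotate(0, -90) → joint angles (θ0=180°, θ1=180°, θ2=90°)
3. rotate(0, -90) → joint angles (θ0=90°, θ1=180°, θ2=90°)
no other 3-command option fits: unique.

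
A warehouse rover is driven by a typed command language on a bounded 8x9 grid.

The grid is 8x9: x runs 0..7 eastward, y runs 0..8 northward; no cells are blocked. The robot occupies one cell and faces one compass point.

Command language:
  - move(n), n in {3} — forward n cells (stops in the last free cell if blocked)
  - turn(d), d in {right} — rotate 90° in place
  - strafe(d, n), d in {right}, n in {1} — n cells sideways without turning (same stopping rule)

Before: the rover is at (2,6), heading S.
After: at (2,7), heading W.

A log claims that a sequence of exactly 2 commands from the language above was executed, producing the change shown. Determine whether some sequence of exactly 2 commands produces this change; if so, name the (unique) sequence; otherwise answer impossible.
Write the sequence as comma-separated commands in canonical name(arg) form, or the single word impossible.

key: cell and facing (now W) both changed — the 2 commands mix motion and turning
t0: at (2,6), heading S
[1] after turn(right): at (2,6), heading W
[2] after strafe(right, 1): at (2,7), heading W
uniquely the one of 9 2-step routes that fits.

turn(right), strafe(right, 1)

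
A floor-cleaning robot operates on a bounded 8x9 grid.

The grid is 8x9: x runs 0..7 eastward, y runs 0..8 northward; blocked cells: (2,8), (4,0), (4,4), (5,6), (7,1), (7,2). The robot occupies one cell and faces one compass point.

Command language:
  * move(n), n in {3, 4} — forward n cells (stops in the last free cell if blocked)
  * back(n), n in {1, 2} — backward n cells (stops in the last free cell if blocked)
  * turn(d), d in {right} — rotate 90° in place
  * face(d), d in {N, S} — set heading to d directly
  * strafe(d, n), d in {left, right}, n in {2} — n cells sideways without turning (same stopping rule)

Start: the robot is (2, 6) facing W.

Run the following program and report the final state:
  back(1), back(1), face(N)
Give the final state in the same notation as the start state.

begin: (2, 6) facing W
1. back(1) → (3, 6) facing W
2. back(1) → (4, 6) facing W
3. face(N) → (4, 6) facing N

(4, 6) facing N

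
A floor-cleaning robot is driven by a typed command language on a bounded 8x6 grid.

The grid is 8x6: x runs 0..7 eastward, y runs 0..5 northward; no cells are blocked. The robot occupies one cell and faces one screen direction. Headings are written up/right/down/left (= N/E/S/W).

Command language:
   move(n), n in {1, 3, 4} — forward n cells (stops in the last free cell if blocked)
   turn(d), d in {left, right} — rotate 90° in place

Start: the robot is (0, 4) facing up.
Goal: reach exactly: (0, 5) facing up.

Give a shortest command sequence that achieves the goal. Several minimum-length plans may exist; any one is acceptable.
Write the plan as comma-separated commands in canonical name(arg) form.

initial: (0, 4) facing up
1. move(4) → (0, 5) facing up
nothing shorter than 1 reaches the goal.

move(4)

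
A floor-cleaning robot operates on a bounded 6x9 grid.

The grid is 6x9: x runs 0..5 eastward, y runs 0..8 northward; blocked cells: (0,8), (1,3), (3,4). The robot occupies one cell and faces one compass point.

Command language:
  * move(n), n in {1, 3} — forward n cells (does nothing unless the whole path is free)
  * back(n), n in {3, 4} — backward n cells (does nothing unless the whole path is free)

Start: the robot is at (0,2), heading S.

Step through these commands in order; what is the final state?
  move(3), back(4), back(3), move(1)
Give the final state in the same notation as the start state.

at (0,5), heading S

start: at (0,2), heading S
1. move(3) → at (0,2), heading S
2. back(4) → at (0,6), heading S
3. back(3) → at (0,6), heading S
4. move(1) → at (0,5), heading S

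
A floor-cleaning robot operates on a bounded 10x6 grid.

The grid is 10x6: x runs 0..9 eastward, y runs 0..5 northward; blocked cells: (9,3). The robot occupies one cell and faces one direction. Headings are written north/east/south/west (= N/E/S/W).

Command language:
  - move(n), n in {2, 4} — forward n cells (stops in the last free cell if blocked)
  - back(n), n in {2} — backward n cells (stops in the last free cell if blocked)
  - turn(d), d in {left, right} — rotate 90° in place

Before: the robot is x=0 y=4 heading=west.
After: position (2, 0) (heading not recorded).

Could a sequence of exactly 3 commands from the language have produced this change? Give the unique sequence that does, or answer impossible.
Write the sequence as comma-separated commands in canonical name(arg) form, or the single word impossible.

key: order matters: swapping back(2) and move(4) lands elsewhere
start: x=0 y=4 heading=west
step 1 (back(2)): x=2 y=4 heading=west
step 2 (turn(left)): x=2 y=4 heading=south
step 3 (move(4)): x=2 y=0 heading=south
no other 3-command option fits: unique.

back(2), turn(left), move(4)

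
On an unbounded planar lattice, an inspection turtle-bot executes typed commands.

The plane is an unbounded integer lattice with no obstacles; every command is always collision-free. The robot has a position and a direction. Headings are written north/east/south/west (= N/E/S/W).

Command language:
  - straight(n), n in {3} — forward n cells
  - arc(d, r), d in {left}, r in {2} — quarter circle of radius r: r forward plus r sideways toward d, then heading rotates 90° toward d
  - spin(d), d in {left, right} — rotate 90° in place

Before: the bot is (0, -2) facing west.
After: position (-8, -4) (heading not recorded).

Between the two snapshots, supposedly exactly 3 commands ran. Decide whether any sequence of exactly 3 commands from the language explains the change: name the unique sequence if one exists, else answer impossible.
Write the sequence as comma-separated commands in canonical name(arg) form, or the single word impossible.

key: order matters: swapping straight(3) and arc(left, 2) lands elsewhere
from: (0, -2) facing west
t=1 straight(3) ⇒ (-3, -2) facing west
t=2 straight(3) ⇒ (-6, -2) facing west
t=3 arc(left, 2) ⇒ (-8, -4) facing south
no other 3-command option fits: unique.

straight(3), straight(3), arc(left, 2)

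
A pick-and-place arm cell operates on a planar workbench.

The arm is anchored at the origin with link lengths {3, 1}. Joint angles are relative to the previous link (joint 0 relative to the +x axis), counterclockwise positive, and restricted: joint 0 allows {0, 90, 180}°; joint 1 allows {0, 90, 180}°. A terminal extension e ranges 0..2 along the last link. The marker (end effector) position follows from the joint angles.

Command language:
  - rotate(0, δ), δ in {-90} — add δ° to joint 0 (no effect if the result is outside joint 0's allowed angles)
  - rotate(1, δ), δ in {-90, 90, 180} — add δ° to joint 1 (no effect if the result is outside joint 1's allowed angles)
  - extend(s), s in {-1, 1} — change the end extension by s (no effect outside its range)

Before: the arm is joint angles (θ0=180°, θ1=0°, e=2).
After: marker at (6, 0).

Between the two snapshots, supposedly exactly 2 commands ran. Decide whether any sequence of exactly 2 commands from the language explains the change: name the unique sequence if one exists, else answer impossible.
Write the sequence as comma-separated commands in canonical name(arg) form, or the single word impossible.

start: joint angles (θ0=180°, θ1=0°, e=2)
1. rotate(0, -90) → joint angles (θ0=90°, θ1=0°, e=2)
2. rotate(0, -90) → joint angles (θ0=0°, θ1=0°, e=2)
all 36 alternatives checked — unique.

rotate(0, -90), rotate(0, -90)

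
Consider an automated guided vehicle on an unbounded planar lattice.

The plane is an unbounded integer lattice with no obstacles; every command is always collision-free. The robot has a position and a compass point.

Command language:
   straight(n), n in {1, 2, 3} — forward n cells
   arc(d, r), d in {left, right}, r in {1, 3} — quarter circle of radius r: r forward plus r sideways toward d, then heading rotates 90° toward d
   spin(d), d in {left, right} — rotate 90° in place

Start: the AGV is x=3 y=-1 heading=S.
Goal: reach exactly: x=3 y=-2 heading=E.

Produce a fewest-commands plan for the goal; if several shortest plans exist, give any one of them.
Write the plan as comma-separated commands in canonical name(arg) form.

initial: x=3 y=-1 heading=S
t=1 straight(1) ⇒ x=3 y=-2 heading=S
t=2 spin(left) ⇒ x=3 y=-2 heading=E
no 1-step plan works, so 2 is optimal.

straight(1), spin(left)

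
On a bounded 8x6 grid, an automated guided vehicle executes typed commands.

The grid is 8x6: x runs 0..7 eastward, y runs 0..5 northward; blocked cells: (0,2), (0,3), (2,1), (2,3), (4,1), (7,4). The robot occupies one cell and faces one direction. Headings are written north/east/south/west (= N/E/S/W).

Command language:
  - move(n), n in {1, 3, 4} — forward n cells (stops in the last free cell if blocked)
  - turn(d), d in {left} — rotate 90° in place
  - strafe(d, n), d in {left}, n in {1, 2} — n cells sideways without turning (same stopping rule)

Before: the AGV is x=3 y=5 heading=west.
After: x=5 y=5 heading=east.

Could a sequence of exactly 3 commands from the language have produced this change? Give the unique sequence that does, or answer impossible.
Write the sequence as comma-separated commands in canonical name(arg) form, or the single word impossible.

key: position moved to (5,5) AND the heading swung to E — translation plus rotation needed
begin: x=3 y=5 heading=west
[1] after turn(left): x=3 y=5 heading=south
[2] after strafe(left, 2): x=5 y=5 heading=south
[3] after turn(left): x=5 y=5 heading=east
uniquely the one of 216 3-step routes that fits.

turn(left), strafe(left, 2), turn(left)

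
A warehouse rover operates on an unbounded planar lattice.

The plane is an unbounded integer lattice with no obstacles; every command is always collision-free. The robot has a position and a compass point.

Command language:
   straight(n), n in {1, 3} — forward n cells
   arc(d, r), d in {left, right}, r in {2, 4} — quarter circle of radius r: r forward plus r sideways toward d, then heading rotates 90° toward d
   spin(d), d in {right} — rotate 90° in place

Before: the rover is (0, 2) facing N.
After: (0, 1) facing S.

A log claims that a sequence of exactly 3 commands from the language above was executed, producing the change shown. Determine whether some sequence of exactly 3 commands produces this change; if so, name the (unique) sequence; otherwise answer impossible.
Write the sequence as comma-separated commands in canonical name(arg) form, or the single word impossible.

key: order matters: swapping spin(right) and straight(1) lands elsewhere
from: (0, 2) facing N
t=1 spin(right) ⇒ (0, 2) facing E
t=2 spin(right) ⇒ (0, 2) facing S
t=3 straight(1) ⇒ (0, 1) facing S
all 343 alternatives checked — unique.

spin(right), spin(right), straight(1)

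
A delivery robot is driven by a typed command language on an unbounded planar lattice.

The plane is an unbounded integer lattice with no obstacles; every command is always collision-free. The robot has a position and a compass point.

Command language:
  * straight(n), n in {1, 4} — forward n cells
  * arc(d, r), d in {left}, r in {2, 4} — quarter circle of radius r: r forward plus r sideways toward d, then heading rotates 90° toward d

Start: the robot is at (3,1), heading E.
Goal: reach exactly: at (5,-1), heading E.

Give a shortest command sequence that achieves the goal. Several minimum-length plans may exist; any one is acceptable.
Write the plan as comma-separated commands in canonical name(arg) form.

arc(left, 2), arc(left, 2), arc(left, 2), arc(left, 4)

begin: at (3,1), heading E
1. arc(left, 2) → at (5,3), heading N
2. arc(left, 2) → at (3,5), heading W
3. arc(left, 2) → at (1,3), heading S
4. arc(left, 4) → at (5,-1), heading E
no 3-step plan works, so 4 is optimal.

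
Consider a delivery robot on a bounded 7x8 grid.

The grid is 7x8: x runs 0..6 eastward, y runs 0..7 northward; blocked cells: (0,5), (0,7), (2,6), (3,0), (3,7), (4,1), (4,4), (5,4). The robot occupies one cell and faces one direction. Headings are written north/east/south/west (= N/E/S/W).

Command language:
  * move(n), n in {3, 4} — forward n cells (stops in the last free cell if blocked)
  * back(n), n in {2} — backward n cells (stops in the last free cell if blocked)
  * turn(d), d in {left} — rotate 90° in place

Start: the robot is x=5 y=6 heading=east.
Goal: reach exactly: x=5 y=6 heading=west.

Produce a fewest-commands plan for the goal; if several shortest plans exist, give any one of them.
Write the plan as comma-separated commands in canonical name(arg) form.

begin: x=5 y=6 heading=east
step 1 (turn(left)): x=5 y=6 heading=north
step 2 (turn(left)): x=5 y=6 heading=west
shorter routes all fall short; 2 is best.

turn(left), turn(left)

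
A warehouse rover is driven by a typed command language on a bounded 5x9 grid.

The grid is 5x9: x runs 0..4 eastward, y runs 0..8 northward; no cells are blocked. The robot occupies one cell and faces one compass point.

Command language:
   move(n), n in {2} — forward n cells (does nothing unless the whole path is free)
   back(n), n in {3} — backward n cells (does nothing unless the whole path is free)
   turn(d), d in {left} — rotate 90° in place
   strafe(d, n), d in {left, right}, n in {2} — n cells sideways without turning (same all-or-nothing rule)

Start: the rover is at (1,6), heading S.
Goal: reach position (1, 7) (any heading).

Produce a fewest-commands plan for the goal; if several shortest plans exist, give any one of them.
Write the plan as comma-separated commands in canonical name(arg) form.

t0: at (1,6), heading S
1. move(2) → at (1,4), heading S
2. back(3) → at (1,7), heading S
shorter routes all fall short; 2 is best.

move(2), back(3)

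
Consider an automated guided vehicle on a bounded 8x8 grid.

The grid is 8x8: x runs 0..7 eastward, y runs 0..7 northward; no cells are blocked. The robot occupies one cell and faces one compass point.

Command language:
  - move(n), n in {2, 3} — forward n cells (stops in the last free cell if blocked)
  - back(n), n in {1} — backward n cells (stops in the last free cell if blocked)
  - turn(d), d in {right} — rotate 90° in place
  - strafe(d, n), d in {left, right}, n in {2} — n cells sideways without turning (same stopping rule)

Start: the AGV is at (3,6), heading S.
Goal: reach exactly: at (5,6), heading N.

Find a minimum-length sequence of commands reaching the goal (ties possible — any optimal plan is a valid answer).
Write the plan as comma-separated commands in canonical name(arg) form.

begin: at (3,6), heading S
[1] after strafe(left, 2): at (5,6), heading S
[2] after turn(right): at (5,6), heading W
[3] after turn(right): at (5,6), heading N
minimal: 3 command(s), checked below 3.

strafe(left, 2), turn(right), turn(right)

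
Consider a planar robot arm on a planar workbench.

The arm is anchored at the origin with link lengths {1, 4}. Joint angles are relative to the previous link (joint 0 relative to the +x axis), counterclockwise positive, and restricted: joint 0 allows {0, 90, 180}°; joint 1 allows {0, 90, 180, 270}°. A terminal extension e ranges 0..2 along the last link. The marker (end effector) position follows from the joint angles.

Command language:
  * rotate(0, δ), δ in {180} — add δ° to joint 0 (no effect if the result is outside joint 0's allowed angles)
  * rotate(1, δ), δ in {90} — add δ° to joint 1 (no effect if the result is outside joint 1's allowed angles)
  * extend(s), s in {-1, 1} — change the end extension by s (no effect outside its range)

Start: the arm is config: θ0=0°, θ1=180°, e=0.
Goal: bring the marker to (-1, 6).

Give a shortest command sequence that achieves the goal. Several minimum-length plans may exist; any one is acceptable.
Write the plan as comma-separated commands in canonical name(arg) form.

t0: config: θ0=0°, θ1=180°, e=0
1. extend(1) → config: θ0=0°, θ1=180°, e=1
2. extend(1) → config: θ0=0°, θ1=180°, e=2
3. rotate(1, 90) → config: θ0=0°, θ1=270°, e=2
4. rotate(0, 180) → config: θ0=180°, θ1=270°, e=2
minimal: 4 command(s), checked below 4.

extend(1), extend(1), rotate(1, 90), rotate(0, 180)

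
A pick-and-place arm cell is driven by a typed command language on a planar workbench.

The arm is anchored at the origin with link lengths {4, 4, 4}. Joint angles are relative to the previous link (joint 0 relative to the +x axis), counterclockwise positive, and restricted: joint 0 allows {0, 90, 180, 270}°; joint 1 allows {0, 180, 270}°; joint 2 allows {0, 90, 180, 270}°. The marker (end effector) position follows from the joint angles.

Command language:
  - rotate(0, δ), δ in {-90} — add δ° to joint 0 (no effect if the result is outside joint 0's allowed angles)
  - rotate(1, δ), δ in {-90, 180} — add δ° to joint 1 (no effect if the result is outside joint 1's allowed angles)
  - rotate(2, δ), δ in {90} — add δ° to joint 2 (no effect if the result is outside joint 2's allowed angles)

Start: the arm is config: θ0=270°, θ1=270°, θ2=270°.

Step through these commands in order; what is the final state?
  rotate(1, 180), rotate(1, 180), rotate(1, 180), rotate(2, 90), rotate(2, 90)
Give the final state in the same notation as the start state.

config: θ0=270°, θ1=270°, θ2=90°

begin: config: θ0=270°, θ1=270°, θ2=270°
step 1 (rotate(1, 180)): config: θ0=270°, θ1=270°, θ2=270°
step 2 (rotate(1, 180)): config: θ0=270°, θ1=270°, θ2=270°
step 3 (rotate(1, 180)): config: θ0=270°, θ1=270°, θ2=270°
step 4 (rotate(2, 90)): config: θ0=270°, θ1=270°, θ2=0°
step 5 (rotate(2, 90)): config: θ0=270°, θ1=270°, θ2=90°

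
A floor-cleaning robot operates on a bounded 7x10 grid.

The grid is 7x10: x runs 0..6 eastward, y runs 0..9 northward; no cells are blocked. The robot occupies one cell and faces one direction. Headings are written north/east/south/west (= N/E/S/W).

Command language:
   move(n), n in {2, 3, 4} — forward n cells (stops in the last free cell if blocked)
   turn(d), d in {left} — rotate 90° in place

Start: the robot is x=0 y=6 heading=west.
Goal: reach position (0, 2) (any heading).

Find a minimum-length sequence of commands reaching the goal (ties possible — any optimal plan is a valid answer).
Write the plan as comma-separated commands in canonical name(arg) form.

initial: x=0 y=6 heading=west
1. turn(left) → x=0 y=6 heading=south
2. move(4) → x=0 y=2 heading=south
minimal: 2 command(s), checked below 2.

turn(left), move(4)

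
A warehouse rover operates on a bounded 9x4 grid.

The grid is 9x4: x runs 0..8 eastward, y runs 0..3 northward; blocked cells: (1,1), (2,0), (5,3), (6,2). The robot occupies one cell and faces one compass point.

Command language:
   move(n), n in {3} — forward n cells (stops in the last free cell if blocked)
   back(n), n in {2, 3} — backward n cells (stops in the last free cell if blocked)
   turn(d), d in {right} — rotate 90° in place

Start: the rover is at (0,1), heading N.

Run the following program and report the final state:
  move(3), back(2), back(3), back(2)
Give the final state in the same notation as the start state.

at (0,0), heading N

from: at (0,1), heading N
1. move(3) → at (0,3), heading N
2. back(2) → at (0,1), heading N
3. back(3) → at (0,0), heading N
4. back(2) → at (0,0), heading N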